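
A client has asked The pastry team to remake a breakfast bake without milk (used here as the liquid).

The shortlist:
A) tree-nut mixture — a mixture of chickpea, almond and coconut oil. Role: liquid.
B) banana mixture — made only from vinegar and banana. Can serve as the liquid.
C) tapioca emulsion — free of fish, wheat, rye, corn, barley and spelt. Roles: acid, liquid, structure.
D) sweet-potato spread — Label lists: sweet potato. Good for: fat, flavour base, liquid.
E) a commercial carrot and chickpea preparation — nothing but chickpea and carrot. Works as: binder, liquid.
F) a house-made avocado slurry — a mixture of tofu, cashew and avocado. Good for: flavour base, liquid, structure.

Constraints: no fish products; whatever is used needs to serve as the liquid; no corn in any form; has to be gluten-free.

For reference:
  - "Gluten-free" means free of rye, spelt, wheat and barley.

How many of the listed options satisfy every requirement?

A: nothing on the exclusion list — OK
B: no corn, no fish — OK
C: works as a liquid, no fish, gluten-free — OK
D: only sweet potato; none excluded — OK
E: only chickpea and carrot; none excluded — valid
F: no fish, gluten-free — valid

6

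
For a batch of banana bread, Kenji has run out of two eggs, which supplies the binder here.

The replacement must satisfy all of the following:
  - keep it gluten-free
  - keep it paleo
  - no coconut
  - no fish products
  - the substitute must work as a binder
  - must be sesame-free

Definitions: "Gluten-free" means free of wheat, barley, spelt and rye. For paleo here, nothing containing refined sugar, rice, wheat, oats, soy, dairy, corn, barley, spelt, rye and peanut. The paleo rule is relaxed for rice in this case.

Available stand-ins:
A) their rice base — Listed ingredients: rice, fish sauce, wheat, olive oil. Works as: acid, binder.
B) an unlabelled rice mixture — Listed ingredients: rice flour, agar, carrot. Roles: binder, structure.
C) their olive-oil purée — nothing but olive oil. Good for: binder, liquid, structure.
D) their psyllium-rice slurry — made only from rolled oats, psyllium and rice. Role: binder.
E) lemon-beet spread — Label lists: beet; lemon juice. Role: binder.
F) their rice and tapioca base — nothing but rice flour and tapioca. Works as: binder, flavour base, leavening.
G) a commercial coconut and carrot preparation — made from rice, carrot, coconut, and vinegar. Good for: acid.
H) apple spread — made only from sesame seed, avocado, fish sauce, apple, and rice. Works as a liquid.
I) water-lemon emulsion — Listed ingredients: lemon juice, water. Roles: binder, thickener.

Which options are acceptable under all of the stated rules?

A: has wheat, so not gluten-free; has wheat, so not paleo (and 1 more) — reject
B: rice is permitted under the paleo carve-out; nothing else excluded — keep
C: only olive oil; none excluded — OK
D: has rolled oats, so not paleo — out
E: every rule checks out — keep
F: rice is permitted under the paleo carve-out; nothing else excluded — valid
G: not usable as a binder; has coconut, so not coconut-free — out
H: not usable as a binder; has fish sauce, so not fish-free (and 1 more) — out
I: only water and lemon juice; none excluded — OK

B, C, E, F, I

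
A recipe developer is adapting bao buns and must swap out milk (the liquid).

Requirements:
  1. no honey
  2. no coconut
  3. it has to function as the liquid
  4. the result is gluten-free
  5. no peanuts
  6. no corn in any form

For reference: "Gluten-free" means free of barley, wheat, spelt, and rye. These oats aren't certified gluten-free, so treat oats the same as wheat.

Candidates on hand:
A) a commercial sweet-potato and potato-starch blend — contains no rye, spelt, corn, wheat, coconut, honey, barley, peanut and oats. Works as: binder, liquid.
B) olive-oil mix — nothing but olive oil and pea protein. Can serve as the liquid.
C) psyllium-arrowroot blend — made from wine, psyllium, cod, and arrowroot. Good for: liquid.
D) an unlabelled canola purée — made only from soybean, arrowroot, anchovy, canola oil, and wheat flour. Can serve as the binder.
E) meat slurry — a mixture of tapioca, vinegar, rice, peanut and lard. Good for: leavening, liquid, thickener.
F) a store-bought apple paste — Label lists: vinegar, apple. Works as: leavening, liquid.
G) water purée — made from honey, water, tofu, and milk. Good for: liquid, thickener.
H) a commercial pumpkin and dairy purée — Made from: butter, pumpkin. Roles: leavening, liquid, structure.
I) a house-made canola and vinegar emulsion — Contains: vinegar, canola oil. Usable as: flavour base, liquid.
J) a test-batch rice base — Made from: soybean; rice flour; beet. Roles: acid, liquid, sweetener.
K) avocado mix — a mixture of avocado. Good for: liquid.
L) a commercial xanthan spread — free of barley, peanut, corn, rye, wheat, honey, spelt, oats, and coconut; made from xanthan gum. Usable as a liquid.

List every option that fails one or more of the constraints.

D, E, G

A: nothing on the exclusion list — keep
B: nothing on the exclusion list — valid
C: wine and cod etc. — none of it excluded — OK
D: not usable as a liquid; has wheat flour, so not gluten-free — no
E: has peanut, so not peanut-free — reject
F: every rule checks out — keep
G: has honey, so not honey-free — no
H: all constraints satisfied — valid
I: nothing on the exclusion list — OK
J: works as a liquid, no coconut, gluten-free — keep
K: works as a liquid, no coconut, no corn — OK
L: every rule checks out — keep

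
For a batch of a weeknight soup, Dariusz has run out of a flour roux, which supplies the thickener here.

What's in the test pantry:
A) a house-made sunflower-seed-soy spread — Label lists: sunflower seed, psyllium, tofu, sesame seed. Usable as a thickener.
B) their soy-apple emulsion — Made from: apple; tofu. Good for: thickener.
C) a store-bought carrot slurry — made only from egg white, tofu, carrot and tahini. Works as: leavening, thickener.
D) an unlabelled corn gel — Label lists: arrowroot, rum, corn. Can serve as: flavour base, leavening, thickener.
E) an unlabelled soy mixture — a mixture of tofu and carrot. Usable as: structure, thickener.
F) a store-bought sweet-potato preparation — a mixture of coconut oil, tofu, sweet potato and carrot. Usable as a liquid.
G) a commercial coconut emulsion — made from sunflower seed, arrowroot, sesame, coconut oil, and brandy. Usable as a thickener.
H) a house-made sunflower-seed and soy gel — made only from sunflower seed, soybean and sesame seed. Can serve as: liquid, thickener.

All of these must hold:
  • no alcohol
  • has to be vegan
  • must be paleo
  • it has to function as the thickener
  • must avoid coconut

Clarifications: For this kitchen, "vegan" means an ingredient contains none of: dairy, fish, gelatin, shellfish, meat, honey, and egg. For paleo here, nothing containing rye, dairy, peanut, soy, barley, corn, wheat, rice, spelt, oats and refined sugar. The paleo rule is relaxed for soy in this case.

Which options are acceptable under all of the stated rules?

A, B, E, H

A: soy is permitted under the paleo carve-out; nothing else excluded — OK
B: soy is permitted under the paleo carve-out; nothing else excluded — OK
C: has egg white, so not vegan — reject
D: has corn, so not paleo; has rum, so not alcohol-free — out
E: soy is permitted under the paleo carve-out; nothing else excluded — OK
F: not usable as a thickener; has coconut oil, so not coconut-free — out
G: has coconut oil, so not coconut-free; has brandy, so not alcohol-free — no
H: soy is permitted under the paleo carve-out; nothing else excluded — valid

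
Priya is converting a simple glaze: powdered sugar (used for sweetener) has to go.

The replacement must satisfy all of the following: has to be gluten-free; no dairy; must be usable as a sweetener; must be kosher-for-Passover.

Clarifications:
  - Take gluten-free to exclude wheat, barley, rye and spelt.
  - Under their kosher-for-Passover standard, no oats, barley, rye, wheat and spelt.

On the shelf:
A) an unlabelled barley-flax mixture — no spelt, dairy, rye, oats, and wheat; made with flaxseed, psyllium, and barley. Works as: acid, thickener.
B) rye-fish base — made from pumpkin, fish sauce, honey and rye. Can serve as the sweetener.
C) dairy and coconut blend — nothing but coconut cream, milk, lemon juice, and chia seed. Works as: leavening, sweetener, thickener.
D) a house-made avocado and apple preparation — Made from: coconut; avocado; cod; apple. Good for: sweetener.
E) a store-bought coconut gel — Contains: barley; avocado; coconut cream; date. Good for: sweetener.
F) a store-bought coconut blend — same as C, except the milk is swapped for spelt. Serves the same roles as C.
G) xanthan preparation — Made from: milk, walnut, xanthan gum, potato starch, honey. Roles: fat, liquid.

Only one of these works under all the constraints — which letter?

D

A: not usable as a sweetener; has barley, so not gluten-free (and 1 more) — out
B: has rye, so not gluten-free; has rye, so not kosher-for-Passover — no
C: has milk, so not dairy-free — reject
D: nothing on the exclusion list — OK
E: has barley, so not gluten-free; has barley, so not kosher-for-Passover — reject
F: has spelt, so not gluten-free; has spelt, so not kosher-for-Passover — out
G: not usable as a sweetener; has milk, so not dairy-free — no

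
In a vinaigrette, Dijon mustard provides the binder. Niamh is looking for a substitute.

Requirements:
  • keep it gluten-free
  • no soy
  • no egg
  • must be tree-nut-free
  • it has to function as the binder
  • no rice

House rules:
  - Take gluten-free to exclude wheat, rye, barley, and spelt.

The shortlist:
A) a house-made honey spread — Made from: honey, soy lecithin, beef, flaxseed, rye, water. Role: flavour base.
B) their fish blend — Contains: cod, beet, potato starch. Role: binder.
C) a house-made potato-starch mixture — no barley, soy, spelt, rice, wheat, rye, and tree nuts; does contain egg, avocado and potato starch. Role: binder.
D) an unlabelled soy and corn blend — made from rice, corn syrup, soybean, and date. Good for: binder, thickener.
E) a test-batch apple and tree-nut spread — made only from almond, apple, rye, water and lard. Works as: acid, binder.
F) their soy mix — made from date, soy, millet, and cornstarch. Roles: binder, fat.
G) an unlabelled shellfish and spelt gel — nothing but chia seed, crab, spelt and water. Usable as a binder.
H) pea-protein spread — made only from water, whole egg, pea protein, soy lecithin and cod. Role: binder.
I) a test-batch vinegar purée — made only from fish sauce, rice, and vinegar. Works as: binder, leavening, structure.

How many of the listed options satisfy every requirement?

A: not usable as a binder; has rye, so not gluten-free (and 1 more) — no
B: only cod, potato starch, and beet; none excluded — valid
C: has egg, so not egg-free — no
D: has rice, so not rice-free; has soybean, so not soy-free — no
E: has rye, so not gluten-free; has almond, so not tree-nut-free — out
F: has soy, so not soy-free — reject
G: has spelt, so not gluten-free — out
H: has whole egg, so not egg-free; has soy lecithin, so not soy-free — reject
I: has rice, so not rice-free — no

1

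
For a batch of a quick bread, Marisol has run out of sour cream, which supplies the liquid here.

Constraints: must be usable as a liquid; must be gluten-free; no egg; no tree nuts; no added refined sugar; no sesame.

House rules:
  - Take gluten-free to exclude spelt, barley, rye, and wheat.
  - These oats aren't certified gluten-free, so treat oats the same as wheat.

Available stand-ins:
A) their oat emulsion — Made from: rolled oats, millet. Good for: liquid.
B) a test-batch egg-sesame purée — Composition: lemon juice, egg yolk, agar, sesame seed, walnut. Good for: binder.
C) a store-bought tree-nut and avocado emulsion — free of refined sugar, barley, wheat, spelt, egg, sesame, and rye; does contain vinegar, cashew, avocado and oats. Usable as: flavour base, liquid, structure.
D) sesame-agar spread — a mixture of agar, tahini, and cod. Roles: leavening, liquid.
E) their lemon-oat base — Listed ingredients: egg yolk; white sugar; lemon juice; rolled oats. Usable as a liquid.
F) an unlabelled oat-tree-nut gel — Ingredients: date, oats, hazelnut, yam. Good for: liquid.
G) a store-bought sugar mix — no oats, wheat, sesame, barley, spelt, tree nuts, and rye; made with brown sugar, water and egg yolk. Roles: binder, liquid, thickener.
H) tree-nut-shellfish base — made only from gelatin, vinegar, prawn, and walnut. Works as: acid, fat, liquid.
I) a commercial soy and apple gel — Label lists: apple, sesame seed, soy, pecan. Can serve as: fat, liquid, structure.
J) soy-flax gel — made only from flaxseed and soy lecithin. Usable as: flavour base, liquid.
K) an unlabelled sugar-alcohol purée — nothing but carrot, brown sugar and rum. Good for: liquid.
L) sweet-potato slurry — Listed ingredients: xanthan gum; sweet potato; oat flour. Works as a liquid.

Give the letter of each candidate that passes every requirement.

J

A: has rolled oats, so not gluten-free — reject
B: not usable as a liquid; has egg yolk, so not egg-free (and 2 more) — reject
C: has oats, so not gluten-free; has cashew, so not tree-nut-free — no
D: has tahini, so not sesame-free — no
E: has rolled oats, so not gluten-free; has egg yolk, so not egg-free (and 1 more) — no
F: has oats, so not gluten-free; has hazelnut, so not tree-nut-free — out
G: has egg yolk, so not egg-free; has brown sugar, so not no-added-sugar — reject
H: has walnut, so not tree-nut-free — reject
I: has pecan, so not tree-nut-free; has sesame seed, so not sesame-free — out
J: no refined sugar, no tree nuts — OK
K: has brown sugar, so not no-added-sugar — out
L: has oat flour, so not gluten-free — reject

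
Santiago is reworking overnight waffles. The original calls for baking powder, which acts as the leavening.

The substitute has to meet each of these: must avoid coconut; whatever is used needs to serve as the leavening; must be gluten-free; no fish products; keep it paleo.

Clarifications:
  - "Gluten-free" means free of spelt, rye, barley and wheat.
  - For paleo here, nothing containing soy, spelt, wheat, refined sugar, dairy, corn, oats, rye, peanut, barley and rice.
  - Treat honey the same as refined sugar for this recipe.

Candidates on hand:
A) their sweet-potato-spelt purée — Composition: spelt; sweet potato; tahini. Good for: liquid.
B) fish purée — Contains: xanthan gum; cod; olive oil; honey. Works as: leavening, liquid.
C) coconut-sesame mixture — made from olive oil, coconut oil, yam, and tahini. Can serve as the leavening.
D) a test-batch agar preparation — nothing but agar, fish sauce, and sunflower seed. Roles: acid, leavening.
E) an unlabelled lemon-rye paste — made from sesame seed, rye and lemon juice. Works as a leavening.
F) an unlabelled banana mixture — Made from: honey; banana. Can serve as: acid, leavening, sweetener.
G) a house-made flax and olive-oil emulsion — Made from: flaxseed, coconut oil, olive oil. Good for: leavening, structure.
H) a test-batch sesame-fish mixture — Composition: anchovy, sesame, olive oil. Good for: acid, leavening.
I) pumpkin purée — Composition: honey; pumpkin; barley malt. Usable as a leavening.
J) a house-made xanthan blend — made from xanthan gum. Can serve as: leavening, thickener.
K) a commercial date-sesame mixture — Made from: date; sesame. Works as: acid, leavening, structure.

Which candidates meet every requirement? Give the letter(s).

J, K

A: not usable as a leavening; has spelt, so not gluten-free (and 1 more) — reject
B: has honey, so not paleo; has cod, so not fish-free — out
C: has coconut oil, so not coconut-free — no
D: has fish sauce, so not fish-free — no
E: has rye, so not gluten-free; has rye, so not paleo — reject
F: has honey, so not paleo — reject
G: has coconut oil, so not coconut-free — no
H: has anchovy, so not fish-free — reject
I: has barley malt, so not gluten-free; has barley malt, so not paleo — out
J: only xanthan gum; none excluded — OK
K: works as a leavening, paleo, no fish — OK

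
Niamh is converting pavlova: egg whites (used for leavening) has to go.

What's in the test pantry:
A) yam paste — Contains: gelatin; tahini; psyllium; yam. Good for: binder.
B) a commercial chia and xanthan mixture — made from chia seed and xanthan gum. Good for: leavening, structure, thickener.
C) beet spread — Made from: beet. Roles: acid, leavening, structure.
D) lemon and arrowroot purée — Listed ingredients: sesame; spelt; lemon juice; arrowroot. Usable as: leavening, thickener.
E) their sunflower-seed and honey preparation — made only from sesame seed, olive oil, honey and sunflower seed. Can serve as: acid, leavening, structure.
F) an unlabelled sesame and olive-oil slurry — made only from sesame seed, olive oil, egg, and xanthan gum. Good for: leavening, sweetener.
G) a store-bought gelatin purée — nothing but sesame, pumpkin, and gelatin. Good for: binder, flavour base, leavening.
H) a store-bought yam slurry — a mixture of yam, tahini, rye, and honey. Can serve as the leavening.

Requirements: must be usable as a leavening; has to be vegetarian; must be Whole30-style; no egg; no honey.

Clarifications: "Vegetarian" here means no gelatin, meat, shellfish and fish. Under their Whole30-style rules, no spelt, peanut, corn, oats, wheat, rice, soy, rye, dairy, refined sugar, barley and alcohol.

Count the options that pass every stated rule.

A: not usable as a leavening; has gelatin, so not vegetarian — reject
B: no honey, vegetarian — valid
C: no egg, Whole30-style — OK
D: has spelt, so not Whole30-style — out
E: has honey, so not honey-free — reject
F: has egg, so not egg-free — out
G: has gelatin, so not vegetarian — reject
H: has rye, so not Whole30-style; has honey, so not honey-free — no

2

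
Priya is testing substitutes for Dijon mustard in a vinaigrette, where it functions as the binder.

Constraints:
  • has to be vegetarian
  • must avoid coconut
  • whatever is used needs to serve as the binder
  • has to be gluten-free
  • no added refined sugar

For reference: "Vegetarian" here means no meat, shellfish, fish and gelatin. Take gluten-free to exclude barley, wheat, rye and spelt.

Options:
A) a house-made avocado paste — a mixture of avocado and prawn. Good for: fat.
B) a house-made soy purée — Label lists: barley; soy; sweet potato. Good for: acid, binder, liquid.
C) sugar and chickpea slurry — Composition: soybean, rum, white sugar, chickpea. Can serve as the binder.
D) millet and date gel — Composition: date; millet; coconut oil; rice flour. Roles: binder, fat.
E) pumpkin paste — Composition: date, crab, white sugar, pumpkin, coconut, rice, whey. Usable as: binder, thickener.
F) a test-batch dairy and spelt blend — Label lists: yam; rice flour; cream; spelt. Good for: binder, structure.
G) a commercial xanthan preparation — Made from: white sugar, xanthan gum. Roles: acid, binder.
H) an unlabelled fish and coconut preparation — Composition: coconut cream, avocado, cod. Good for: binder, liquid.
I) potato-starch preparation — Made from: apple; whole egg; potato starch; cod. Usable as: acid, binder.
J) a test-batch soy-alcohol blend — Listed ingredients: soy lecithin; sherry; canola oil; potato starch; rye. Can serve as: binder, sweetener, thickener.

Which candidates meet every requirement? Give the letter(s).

A: not usable as a binder; has prawn, so not vegetarian — out
B: has barley, so not gluten-free — out
C: has white sugar, so not no-added-sugar — no
D: has coconut oil, so not coconut-free — out
E: has crab, so not vegetarian; has white sugar, so not no-added-sugar (and 1 more) — out
F: has spelt, so not gluten-free — reject
G: has white sugar, so not no-added-sugar — no
H: has cod, so not vegetarian; has coconut cream, so not coconut-free — no
I: has cod, so not vegetarian — reject
J: has rye, so not gluten-free — reject

none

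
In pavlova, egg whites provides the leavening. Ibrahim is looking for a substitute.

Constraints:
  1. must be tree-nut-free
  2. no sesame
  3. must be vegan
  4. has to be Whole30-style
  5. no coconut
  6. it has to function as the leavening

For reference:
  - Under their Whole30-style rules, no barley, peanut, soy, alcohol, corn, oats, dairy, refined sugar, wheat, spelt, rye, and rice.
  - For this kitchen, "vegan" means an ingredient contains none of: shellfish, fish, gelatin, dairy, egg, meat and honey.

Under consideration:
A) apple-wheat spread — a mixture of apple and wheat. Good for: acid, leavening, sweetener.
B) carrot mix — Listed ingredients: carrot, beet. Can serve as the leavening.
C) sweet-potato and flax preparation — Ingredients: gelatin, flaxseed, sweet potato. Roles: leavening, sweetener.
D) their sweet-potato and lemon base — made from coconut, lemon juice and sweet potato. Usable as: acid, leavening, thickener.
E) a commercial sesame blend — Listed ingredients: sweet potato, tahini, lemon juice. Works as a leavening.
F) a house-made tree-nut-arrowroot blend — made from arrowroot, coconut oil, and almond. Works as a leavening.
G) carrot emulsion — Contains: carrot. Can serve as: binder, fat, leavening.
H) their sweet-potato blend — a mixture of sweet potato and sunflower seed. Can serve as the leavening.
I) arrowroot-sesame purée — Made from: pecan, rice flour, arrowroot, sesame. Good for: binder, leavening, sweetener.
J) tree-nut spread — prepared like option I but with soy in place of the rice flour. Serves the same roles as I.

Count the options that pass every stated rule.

3

A: has wheat, so not Whole30-style — reject
B: only carrot and beet; none excluded — keep
C: has gelatin, so not vegan — reject
D: has coconut, so not coconut-free — no
E: has tahini, so not sesame-free — reject
F: has coconut oil, so not coconut-free; has almond, so not tree-nut-free — reject
G: only carrot; none excluded — OK
H: only sweet potato and sunflower seed; none excluded — keep
I: has rice flour, so not Whole30-style; has sesame, so not sesame-free (and 1 more) — no
J: has soy, so not Whole30-style; has sesame, so not sesame-free (and 1 more) — out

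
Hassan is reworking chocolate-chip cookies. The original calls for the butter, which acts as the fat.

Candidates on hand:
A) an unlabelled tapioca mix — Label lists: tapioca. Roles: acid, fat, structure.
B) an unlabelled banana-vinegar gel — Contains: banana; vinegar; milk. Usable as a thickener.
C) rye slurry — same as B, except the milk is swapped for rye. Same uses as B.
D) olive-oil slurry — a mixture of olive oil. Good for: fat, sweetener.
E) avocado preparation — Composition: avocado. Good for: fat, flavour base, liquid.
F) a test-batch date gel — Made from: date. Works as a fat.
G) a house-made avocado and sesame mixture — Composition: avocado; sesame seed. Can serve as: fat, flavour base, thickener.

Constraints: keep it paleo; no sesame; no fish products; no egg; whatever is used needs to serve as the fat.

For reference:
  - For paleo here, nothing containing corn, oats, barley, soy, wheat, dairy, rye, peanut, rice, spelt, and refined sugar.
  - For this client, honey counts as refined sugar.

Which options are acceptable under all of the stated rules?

A: all constraints satisfied — OK
B: not usable as a fat; has milk, so not paleo — no
C: not usable as a fat; has rye, so not paleo — reject
D: only olive oil; none excluded — keep
E: all constraints satisfied — OK
F: all constraints satisfied — OK
G: has sesame seed, so not sesame-free — no

A, D, E, F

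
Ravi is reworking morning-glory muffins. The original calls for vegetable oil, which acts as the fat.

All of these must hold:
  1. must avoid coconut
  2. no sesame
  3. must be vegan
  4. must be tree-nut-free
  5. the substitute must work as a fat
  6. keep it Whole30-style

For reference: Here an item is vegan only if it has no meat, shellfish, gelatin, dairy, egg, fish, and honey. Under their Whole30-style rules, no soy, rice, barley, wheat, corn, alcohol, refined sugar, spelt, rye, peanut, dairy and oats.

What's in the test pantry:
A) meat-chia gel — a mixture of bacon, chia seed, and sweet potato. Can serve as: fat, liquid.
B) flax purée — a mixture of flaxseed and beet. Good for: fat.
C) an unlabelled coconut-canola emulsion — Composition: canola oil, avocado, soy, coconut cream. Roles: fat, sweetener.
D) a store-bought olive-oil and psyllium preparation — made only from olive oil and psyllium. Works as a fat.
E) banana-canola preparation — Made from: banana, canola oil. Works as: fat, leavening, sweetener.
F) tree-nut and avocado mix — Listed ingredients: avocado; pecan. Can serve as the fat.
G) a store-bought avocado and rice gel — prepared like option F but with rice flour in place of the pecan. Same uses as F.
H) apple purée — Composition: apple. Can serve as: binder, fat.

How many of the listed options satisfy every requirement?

A: has bacon, so not vegan — out
B: works as a fat, no tree nuts, no sesame — keep
C: has soy, so not Whole30-style; has coconut cream, so not coconut-free — reject
D: only olive oil and psyllium; none excluded — OK
E: every rule checks out — OK
F: has pecan, so not tree-nut-free — out
G: has rice flour, so not Whole30-style — reject
H: only apple; none excluded — valid

4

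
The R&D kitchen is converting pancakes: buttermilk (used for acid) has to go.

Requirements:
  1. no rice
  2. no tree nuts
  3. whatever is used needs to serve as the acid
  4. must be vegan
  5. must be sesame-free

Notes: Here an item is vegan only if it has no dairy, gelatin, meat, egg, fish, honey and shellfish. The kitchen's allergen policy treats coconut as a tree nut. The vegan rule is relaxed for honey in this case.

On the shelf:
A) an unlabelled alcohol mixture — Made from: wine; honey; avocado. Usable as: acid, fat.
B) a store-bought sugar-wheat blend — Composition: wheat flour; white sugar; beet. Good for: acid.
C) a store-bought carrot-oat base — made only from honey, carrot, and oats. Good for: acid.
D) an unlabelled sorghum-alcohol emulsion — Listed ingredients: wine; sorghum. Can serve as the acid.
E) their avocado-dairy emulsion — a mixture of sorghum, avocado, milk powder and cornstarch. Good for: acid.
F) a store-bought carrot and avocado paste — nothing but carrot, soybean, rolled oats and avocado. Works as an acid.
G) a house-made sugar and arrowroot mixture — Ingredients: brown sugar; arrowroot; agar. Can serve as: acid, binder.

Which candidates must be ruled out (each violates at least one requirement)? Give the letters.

E

A: honey is permitted under the vegan carve-out; nothing else excluded — OK
B: no sesame, tree-nut-free — keep
C: honey is permitted under the vegan carve-out; nothing else excluded — keep
D: works as an acid, no rice, no sesame — valid
E: has milk powder, so not vegan — reject
F: every rule checks out — valid
G: nothing on the exclusion list — keep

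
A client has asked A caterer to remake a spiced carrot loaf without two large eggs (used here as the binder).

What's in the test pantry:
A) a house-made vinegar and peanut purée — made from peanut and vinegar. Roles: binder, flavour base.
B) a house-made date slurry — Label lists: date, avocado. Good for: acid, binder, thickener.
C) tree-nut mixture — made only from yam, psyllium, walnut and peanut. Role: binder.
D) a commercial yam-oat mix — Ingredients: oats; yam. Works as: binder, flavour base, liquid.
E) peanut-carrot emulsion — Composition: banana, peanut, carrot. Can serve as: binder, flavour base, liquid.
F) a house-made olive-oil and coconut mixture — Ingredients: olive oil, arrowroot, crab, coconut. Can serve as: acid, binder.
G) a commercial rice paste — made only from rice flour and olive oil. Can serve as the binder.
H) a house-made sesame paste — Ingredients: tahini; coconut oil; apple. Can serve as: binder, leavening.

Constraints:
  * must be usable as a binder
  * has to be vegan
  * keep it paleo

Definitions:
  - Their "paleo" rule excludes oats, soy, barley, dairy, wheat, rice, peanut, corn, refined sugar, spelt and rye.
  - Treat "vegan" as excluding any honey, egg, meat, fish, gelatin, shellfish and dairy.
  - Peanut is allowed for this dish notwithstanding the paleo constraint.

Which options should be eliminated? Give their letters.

D, F, G

A: peanut is permitted under the paleo carve-out; nothing else excluded — keep
B: works as a binder, paleo, vegan — keep
C: peanut is permitted under the paleo carve-out; nothing else excluded — valid
D: has oats, so not paleo — no
E: peanut is permitted under the paleo carve-out; nothing else excluded — OK
F: has crab, so not vegan — out
G: has rice flour, so not paleo — out
H: nothing on the exclusion list — keep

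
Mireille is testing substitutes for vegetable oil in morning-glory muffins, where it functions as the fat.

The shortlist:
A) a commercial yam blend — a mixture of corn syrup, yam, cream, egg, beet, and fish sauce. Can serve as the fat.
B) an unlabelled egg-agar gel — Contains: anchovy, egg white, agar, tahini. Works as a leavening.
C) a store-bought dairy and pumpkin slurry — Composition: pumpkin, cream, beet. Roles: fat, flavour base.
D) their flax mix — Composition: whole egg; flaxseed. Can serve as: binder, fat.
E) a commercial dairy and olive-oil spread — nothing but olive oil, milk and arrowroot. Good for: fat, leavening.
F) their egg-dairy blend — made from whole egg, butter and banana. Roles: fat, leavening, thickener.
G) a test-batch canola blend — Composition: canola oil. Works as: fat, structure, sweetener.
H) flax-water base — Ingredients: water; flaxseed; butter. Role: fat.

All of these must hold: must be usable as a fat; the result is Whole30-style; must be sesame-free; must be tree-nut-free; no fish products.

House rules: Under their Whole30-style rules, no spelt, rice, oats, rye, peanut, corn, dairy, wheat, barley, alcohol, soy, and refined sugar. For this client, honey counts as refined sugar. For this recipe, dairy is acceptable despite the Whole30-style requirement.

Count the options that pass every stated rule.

A: has corn syrup, so not Whole30-style; has fish sauce, so not fish-free — no
B: not usable as a fat; has tahini, so not sesame-free (and 1 more) — reject
C: dairy is permitted under the Whole30-style carve-out; nothing else excluded — valid
D: only whole egg and flaxseed; none excluded — OK
E: dairy is permitted under the Whole30-style carve-out; nothing else excluded — OK
F: dairy is permitted under the Whole30-style carve-out; nothing else excluded — keep
G: no fish, no sesame — valid
H: dairy is permitted under the Whole30-style carve-out; nothing else excluded — valid

6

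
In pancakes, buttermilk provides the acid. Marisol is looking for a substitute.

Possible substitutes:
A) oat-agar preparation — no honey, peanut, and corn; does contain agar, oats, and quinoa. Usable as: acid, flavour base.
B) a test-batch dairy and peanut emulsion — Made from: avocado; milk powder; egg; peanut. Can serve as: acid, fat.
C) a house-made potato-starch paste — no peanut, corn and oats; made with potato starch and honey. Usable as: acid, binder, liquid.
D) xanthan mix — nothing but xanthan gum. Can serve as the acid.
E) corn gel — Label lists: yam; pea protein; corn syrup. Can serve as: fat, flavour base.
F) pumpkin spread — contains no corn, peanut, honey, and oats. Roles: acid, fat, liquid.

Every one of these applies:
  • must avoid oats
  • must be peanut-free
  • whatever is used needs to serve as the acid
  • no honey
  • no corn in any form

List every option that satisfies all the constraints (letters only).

A: has oats, so not oat-free — no
B: has peanut, so not peanut-free — out
C: has honey, so not honey-free — no
D: no peanut, no corn — OK
E: not usable as an acid; has corn syrup, so not corn-free — out
F: no peanut, no corn — OK

D, F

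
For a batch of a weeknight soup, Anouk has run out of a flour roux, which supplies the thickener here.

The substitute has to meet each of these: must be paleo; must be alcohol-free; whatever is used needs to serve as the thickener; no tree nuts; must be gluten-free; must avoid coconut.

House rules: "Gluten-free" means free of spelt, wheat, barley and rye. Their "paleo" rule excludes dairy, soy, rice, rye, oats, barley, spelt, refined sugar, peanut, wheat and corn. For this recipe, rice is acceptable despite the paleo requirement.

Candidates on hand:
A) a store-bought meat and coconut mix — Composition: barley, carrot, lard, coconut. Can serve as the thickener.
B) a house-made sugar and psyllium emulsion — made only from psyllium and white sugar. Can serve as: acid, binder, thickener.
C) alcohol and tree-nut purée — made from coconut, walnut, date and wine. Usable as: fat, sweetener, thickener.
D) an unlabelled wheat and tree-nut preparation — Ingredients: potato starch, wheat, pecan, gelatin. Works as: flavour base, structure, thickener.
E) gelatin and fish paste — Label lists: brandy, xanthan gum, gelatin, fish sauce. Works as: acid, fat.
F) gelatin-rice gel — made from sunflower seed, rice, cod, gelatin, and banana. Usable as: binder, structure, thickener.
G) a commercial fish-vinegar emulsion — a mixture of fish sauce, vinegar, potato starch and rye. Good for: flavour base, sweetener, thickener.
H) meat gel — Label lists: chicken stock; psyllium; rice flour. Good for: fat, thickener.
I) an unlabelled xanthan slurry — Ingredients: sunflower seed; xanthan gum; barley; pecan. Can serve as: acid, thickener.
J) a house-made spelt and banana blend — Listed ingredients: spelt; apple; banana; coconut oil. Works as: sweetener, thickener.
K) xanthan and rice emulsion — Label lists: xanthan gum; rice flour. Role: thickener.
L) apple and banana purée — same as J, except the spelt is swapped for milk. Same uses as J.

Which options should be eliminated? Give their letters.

A, B, C, D, E, G, I, J, L

A: has barley, so not gluten-free; has barley, so not paleo (and 1 more) — no
B: has white sugar, so not paleo — out
C: has coconut, so not coconut-free; has walnut, so not tree-nut-free (and 1 more) — no
D: has wheat, so not gluten-free; has wheat, so not paleo (and 1 more) — reject
E: not usable as a thickener; has brandy, so not alcohol-free — no
F: rice is permitted under the paleo carve-out; nothing else excluded — valid
G: has rye, so not gluten-free; has rye, so not paleo — out
H: rice is permitted under the paleo carve-out; nothing else excluded — OK
I: has barley, so not gluten-free; has barley, so not paleo (and 1 more) — reject
J: has spelt, so not gluten-free; has spelt, so not paleo (and 1 more) — reject
K: rice is permitted under the paleo carve-out; nothing else excluded — valid
L: has milk, so not paleo; has coconut oil, so not coconut-free — no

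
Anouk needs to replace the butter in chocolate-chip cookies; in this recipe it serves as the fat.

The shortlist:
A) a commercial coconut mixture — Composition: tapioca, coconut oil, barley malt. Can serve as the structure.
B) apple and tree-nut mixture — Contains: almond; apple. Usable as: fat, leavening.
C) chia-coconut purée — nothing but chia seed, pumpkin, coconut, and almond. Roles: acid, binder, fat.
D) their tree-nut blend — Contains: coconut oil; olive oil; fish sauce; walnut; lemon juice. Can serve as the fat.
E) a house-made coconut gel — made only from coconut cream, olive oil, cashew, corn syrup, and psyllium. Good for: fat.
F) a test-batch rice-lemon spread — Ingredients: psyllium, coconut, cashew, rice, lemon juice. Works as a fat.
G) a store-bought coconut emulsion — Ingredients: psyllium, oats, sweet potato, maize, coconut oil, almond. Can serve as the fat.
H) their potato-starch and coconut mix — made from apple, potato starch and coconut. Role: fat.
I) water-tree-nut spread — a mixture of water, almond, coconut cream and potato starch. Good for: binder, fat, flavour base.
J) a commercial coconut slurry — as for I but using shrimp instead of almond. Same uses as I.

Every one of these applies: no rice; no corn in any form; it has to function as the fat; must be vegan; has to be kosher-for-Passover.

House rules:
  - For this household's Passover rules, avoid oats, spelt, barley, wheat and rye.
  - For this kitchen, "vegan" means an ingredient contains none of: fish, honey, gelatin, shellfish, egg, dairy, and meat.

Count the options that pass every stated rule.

A: not usable as a fat; has barley malt, so not kosher-for-Passover — out
B: only almond and apple; none excluded — OK
C: vegan, no rice — OK
D: has fish sauce, so not vegan — out
E: has corn syrup, so not corn-free — out
F: has rice, so not rice-free — out
G: has oats, so not kosher-for-Passover; has maize, so not corn-free — no
H: only coconut, apple, and potato starch; none excluded — valid
I: vegan, kosher-for-Passover — OK
J: has shrimp, so not vegan — no

4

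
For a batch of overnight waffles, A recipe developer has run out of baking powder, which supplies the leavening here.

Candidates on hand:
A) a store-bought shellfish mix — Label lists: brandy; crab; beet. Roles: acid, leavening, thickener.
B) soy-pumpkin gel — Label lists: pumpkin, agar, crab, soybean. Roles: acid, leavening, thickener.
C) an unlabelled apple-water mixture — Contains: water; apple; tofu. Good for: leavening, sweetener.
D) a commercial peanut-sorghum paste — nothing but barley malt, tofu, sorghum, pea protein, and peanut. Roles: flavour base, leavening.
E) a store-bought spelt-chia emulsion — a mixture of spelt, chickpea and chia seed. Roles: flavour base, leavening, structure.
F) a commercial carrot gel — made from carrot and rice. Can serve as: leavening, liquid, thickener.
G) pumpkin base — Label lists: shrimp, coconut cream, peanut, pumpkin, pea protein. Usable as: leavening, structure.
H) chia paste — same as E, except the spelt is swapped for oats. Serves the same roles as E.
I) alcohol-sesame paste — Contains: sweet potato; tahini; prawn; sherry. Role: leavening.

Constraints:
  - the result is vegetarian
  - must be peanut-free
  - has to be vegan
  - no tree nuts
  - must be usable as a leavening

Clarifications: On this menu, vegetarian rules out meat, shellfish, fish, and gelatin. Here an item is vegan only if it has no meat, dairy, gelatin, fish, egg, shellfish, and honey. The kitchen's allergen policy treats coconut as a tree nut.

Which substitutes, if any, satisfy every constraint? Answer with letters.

A: has crab, so not vegetarian; has crab, so not vegan — no
B: has crab, so not vegetarian; has crab, so not vegan — no
C: works as a leavening, vegan, no peanut — valid
D: has peanut, so not peanut-free — reject
E: only spelt, chia seed and chickpea; none excluded — valid
F: only rice and carrot; none excluded — keep
G: has shrimp, so not vegetarian; has shrimp, so not vegan (and 2 more) — out
H: nothing on the exclusion list — OK
I: has prawn, so not vegetarian; has prawn, so not vegan — out

C, E, F, H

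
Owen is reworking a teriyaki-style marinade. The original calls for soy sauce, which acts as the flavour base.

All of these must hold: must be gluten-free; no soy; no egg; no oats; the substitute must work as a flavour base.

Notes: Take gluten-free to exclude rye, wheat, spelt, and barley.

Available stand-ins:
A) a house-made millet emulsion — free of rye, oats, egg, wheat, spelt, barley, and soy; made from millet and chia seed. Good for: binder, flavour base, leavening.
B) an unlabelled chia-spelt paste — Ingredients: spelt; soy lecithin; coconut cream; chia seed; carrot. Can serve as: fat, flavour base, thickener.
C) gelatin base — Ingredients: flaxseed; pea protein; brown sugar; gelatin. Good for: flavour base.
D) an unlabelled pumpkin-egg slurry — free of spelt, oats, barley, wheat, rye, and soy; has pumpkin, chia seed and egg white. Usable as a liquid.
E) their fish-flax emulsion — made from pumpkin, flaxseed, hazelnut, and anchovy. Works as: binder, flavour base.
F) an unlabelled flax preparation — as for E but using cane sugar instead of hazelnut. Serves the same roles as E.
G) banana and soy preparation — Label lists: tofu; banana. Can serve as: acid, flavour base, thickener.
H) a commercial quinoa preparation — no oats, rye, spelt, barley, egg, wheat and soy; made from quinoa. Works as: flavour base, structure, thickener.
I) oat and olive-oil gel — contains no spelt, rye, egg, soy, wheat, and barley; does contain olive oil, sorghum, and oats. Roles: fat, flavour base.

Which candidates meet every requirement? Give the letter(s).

A: every rule checks out — keep
B: has spelt, so not gluten-free; has soy lecithin, so not soy-free — no
C: gelatin and brown sugar etc. — none of it excluded — valid
D: not usable as a flavour base; has egg white, so not egg-free — reject
E: works as a flavour base, no egg, gluten-free — OK
F: anchovy and cane sugar etc. — none of it excluded — OK
G: has tofu, so not soy-free — reject
H: gluten-free, no soy — valid
I: has oats, so not oat-free — out

A, C, E, F, H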